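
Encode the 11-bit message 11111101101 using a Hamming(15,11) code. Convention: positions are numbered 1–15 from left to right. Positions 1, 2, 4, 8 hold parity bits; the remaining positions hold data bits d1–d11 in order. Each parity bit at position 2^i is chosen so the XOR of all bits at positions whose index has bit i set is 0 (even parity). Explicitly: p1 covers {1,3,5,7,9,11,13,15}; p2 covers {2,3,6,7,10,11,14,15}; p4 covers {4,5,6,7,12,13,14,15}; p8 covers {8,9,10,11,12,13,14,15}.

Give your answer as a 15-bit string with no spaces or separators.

Place data at non-parity positions: p1 p2 1 p4 1 1 1 p8 1 1 0 1 1 0 1
p1 (pos 1,3,5,7,9,11,13,15): XOR of data positions = 1⊕1⊕1⊕1⊕0⊕1⊕1 = 0
p2 (pos 2,3,6,7,10,11,14,15): XOR of data positions = 1⊕1⊕1⊕1⊕0⊕0⊕1 = 1
p4 (pos 4,5,6,7,12,13,14,15): XOR of data positions = 1⊕1⊕1⊕1⊕1⊕0⊕1 = 0
p8 (pos 8,9,10,11,12,13,14,15): XOR of data positions = 1⊕1⊕0⊕1⊕1⊕0⊕1 = 1
Codeword: 011011111101101

011011111101101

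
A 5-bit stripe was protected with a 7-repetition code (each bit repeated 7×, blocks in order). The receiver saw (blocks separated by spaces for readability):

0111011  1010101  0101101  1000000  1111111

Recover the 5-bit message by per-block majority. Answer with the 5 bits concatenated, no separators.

Block 1 (0111011): 5 ones → 1
Block 2 (1010101): 4 ones → 1
Block 3 (0101101): 4 ones → 1
Block 4 (1000000): 1 one → 0
Block 5 (1111111): 7 ones → 1

11101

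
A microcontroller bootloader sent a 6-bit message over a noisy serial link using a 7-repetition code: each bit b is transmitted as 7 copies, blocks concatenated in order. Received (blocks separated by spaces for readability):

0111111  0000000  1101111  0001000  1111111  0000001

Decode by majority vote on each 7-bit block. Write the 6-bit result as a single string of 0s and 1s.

101010

Block 1 (0111111): 6 ones → 1
Block 2 (0000000): 0 ones → 0
Block 3 (1101111): 6 ones → 1
Block 4 (0001000): 1 one → 0
Block 5 (1111111): 7 ones → 1
Block 6 (0000001): 1 one → 0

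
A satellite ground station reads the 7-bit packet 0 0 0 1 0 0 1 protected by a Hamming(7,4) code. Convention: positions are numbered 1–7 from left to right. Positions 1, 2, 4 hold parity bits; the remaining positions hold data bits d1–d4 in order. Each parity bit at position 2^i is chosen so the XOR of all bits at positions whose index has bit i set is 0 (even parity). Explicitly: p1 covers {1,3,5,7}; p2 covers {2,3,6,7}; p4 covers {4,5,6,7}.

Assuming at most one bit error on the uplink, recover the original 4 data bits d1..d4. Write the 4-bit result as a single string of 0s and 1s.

s1 (pos 1,3,5,7): 0⊕0⊕0⊕1 = 1
s2 (pos 2,3,6,7): 0⊕0⊕0⊕1 = 1
s4 (pos 4,5,6,7): 1⊕0⊕0⊕1 = 0
Syndrome s4…s1 = 011 → error at position 3.
Flip position 3: 0001001 → 0011001
Read data bits from positions 3,5,6,7: 1001

1001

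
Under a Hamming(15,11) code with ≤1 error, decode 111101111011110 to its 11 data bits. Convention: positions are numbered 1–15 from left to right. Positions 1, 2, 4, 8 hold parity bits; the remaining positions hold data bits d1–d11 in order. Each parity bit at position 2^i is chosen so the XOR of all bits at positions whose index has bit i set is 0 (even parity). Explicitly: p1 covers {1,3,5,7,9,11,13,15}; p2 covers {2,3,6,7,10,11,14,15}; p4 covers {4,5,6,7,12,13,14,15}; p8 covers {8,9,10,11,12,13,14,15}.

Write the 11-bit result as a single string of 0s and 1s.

s1 (pos 1,3,5,7,9,11,13,15): 1⊕1⊕0⊕1⊕1⊕1⊕1⊕0 = 0
s2 (pos 2,3,6,7,10,11,14,15): 1⊕1⊕1⊕1⊕0⊕1⊕1⊕0 = 0
s4 (pos 4,5,6,7,12,13,14,15): 1⊕0⊕1⊕1⊕1⊕1⊕1⊕0 = 0
s8 (pos 8,9,10,11,12,13,14,15): 1⊕1⊕0⊕1⊕1⊕1⊕1⊕0 = 0
Syndrome s8…s1 = 0000 → no error.
Read data bits from positions 3,5,6,7,9,10,11,12,13,14,15: 10111011110

10111011110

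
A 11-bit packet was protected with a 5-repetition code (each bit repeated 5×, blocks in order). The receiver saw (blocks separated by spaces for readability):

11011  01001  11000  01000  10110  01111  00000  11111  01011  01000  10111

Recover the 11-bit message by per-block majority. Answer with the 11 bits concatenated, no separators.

10001101101

Block 1 (11011): 4 ones → 1
Block 2 (01001): 2 ones → 0
Block 3 (11000): 2 ones → 0
Block 4 (01000): 1 one → 0
Block 5 (10110): 3 ones → 1
Block 6 (01111): 4 ones → 1
Block 7 (00000): 0 ones → 0
Block 8 (11111): 5 ones → 1
Block 9 (01011): 3 ones → 1
Block 10 (01000): 1 one → 0
Block 11 (10111): 4 ones → 1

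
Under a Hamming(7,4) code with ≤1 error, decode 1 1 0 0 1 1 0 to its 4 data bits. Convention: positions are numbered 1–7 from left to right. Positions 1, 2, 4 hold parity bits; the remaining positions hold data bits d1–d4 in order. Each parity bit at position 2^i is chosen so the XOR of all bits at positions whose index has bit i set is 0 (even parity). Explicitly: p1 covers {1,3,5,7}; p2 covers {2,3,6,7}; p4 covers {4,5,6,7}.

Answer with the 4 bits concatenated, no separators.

0110

s1 (pos 1,3,5,7): 1⊕0⊕1⊕0 = 0
s2 (pos 2,3,6,7): 1⊕0⊕1⊕0 = 0
s4 (pos 4,5,6,7): 0⊕1⊕1⊕0 = 0
Syndrome s4…s1 = 000 → no error.
Read data bits from positions 3,5,6,7: 0110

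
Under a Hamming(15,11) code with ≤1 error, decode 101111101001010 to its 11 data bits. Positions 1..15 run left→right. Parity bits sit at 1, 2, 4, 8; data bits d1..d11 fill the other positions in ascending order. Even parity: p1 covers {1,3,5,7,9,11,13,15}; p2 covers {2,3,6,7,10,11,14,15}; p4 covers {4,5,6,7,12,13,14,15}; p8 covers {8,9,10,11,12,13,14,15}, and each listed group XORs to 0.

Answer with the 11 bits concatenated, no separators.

s1 (pos 1,3,5,7,9,11,13,15): 1⊕1⊕1⊕1⊕1⊕0⊕0⊕0 = 1
s2 (pos 2,3,6,7,10,11,14,15): 0⊕1⊕1⊕1⊕0⊕0⊕1⊕0 = 0
s4 (pos 4,5,6,7,12,13,14,15): 1⊕1⊕1⊕1⊕1⊕0⊕1⊕0 = 0
s8 (pos 8,9,10,11,12,13,14,15): 0⊕1⊕0⊕0⊕1⊕0⊕1⊕0 = 1
Syndrome s8…s1 = 1001 → error at position 9.
Flip position 9: 101111101001010 → 101111100001010
Read data bits from positions 3,5,6,7,9,10,11,12,13,14,15: 11110001010

11110001010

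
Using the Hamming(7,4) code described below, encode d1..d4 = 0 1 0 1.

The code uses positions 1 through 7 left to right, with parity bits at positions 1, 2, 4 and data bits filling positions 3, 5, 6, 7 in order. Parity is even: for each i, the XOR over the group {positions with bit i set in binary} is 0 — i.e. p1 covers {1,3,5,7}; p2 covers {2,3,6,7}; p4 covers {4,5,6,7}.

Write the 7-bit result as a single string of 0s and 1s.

Place data at non-parity positions: p1 p2 0 p4 1 0 1
p1 (pos 1,3,5,7): XOR of data positions = 0⊕1⊕1 = 0
p2 (pos 2,3,6,7): XOR of data positions = 0⊕0⊕1 = 1
p4 (pos 4,5,6,7): XOR of data positions = 1⊕0⊕1 = 0
Codeword: 0100101

0100101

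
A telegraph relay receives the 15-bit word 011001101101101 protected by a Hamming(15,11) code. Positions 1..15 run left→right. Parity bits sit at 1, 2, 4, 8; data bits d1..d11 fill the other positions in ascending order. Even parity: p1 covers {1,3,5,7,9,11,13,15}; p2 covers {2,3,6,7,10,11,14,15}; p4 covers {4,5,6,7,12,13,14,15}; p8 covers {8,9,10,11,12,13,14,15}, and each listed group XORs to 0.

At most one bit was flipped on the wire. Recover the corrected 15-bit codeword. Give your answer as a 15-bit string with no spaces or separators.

s1 (pos 1,3,5,7,9,11,13,15): 0⊕1⊕0⊕1⊕1⊕0⊕1⊕1 = 1
s2 (pos 2,3,6,7,10,11,14,15): 1⊕1⊕1⊕1⊕1⊕0⊕0⊕1 = 0
s4 (pos 4,5,6,7,12,13,14,15): 0⊕0⊕1⊕1⊕1⊕1⊕0⊕1 = 1
s8 (pos 8,9,10,11,12,13,14,15): 0⊕1⊕1⊕0⊕1⊕1⊕0⊕1 = 1
Syndrome s8…s1 = 1101 → error at position 13.
Flip position 13: 011001101101101 → 011001101101001

011001101101001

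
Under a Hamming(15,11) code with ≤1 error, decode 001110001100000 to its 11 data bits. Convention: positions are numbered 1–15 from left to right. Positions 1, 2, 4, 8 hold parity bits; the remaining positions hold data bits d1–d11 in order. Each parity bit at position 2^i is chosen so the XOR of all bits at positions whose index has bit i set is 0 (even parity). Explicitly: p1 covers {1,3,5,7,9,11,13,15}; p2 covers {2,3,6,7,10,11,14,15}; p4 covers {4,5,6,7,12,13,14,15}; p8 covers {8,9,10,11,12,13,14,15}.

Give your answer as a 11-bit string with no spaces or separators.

s1 (pos 1,3,5,7,9,11,13,15): 0⊕1⊕1⊕0⊕1⊕0⊕0⊕0 = 1
s2 (pos 2,3,6,7,10,11,14,15): 0⊕1⊕0⊕0⊕1⊕0⊕0⊕0 = 0
s4 (pos 4,5,6,7,12,13,14,15): 1⊕1⊕0⊕0⊕0⊕0⊕0⊕0 = 0
s8 (pos 8,9,10,11,12,13,14,15): 0⊕1⊕1⊕0⊕0⊕0⊕0⊕0 = 0
Syndrome s8…s1 = 0001 → error at position 1.
Flip position 1: 001110001100000 → 101110001100000
Read data bits from positions 3,5,6,7,9,10,11,12,13,14,15: 11001100000

11001100000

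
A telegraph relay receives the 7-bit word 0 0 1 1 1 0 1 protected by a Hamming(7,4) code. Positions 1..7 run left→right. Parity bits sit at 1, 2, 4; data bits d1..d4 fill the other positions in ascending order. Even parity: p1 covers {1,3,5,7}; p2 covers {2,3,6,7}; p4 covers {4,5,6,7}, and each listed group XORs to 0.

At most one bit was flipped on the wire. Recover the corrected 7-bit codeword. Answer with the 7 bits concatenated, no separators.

0011001

s1 (pos 1,3,5,7): 0⊕1⊕1⊕1 = 1
s2 (pos 2,3,6,7): 0⊕1⊕0⊕1 = 0
s4 (pos 4,5,6,7): 1⊕1⊕0⊕1 = 1
Syndrome s4…s1 = 101 → error at position 5.
Flip position 5: 0011101 → 0011001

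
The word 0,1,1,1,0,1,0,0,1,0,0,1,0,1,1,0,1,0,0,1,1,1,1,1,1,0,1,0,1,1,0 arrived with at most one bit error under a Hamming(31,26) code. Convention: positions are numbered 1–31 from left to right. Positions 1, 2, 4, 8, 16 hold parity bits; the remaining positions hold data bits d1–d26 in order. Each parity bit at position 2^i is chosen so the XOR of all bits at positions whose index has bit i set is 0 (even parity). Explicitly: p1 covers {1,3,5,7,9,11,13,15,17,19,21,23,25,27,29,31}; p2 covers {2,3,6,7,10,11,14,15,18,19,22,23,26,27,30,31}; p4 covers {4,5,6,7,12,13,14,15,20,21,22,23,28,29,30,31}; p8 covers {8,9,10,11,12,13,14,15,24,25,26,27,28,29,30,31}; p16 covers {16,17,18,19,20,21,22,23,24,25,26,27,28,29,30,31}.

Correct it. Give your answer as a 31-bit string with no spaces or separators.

s1 (pos 1,3,5,7,9,11,13,15,17,19,21,23,25,27,29,31): 0⊕1⊕0⊕0⊕1⊕0⊕0⊕1⊕1⊕0⊕1⊕1⊕1⊕1⊕1⊕0 = 1
s2 (pos 2,3,6,7,10,11,14,15,18,19,22,23,26,27,30,31): 1⊕1⊕1⊕0⊕0⊕0⊕1⊕1⊕0⊕0⊕1⊕1⊕0⊕1⊕1⊕0 = 1
s4 (pos 4,5,6,7,12,13,14,15,20,21,22,23,28,29,30,31): 1⊕0⊕1⊕0⊕1⊕0⊕1⊕1⊕1⊕1⊕1⊕1⊕0⊕1⊕1⊕0 = 1
s8 (pos 8,9,10,11,12,13,14,15,24,25,26,27,28,29,30,31): 0⊕1⊕0⊕0⊕1⊕0⊕1⊕1⊕1⊕1⊕0⊕1⊕0⊕1⊕1⊕0 = 1
s16 (pos 16,17,18,19,20,21,22,23,24,25,26,27,28,29,30,31): 0⊕1⊕0⊕0⊕1⊕1⊕1⊕1⊕1⊕1⊕0⊕1⊕0⊕1⊕1⊕0 = 0
Syndrome s16…s1 = 01111 → error at position 15.
Flip position 15: 0111010010010110100111111010110 → 0111010010010100100111111010110

0111010010010100100111111010110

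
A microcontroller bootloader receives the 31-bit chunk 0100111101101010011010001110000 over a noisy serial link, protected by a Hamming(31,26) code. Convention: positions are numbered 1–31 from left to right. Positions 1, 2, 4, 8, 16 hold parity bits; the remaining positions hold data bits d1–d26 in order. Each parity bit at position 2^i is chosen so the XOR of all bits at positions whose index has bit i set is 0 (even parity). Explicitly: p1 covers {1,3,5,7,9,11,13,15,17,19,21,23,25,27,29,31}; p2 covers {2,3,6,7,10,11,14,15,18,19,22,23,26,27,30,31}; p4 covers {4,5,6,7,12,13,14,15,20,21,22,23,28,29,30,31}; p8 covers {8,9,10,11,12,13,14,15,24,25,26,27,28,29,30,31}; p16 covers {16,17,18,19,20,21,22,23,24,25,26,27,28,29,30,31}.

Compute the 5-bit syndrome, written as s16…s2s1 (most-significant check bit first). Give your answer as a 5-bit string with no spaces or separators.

00001

s1 (pos 1,3,5,7,9,11,13,15,17,19,21,23,25,27,29,31): 0⊕0⊕1⊕1⊕0⊕1⊕1⊕1⊕0⊕1⊕1⊕0⊕1⊕1⊕0⊕0 = 1
s2 (pos 2,3,6,7,10,11,14,15,18,19,22,23,26,27,30,31): 1⊕0⊕1⊕1⊕1⊕1⊕0⊕1⊕1⊕1⊕0⊕0⊕1⊕1⊕0⊕0 = 0
s4 (pos 4,5,6,7,12,13,14,15,20,21,22,23,28,29,30,31): 0⊕1⊕1⊕1⊕0⊕1⊕0⊕1⊕0⊕1⊕0⊕0⊕0⊕0⊕0⊕0 = 0
s8 (pos 8,9,10,11,12,13,14,15,24,25,26,27,28,29,30,31): 1⊕0⊕1⊕1⊕0⊕1⊕0⊕1⊕0⊕1⊕1⊕1⊕0⊕0⊕0⊕0 = 0
s16 (pos 16,17,18,19,20,21,22,23,24,25,26,27,28,29,30,31): 0⊕0⊕1⊕1⊕0⊕1⊕0⊕0⊕0⊕1⊕1⊕1⊕0⊕0⊕0⊕0 = 0
Syndrome s16…s1 = 00001 → error at position 1.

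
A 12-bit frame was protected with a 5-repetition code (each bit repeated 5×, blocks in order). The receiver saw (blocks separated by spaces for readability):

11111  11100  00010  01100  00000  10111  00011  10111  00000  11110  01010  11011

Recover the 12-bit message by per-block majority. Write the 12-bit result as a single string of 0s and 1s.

110001010101

Block 1 (11111): 5 ones → 1
Block 2 (11100): 3 ones → 1
Block 3 (00010): 1 one → 0
Block 4 (01100): 2 ones → 0
Block 5 (00000): 0 ones → 0
Block 6 (10111): 4 ones → 1
Block 7 (00011): 2 ones → 0
Block 8 (10111): 4 ones → 1
Block 9 (00000): 0 ones → 0
Block 10 (11110): 4 ones → 1
Block 11 (01010): 2 ones → 0
Block 12 (11011): 4 ones → 1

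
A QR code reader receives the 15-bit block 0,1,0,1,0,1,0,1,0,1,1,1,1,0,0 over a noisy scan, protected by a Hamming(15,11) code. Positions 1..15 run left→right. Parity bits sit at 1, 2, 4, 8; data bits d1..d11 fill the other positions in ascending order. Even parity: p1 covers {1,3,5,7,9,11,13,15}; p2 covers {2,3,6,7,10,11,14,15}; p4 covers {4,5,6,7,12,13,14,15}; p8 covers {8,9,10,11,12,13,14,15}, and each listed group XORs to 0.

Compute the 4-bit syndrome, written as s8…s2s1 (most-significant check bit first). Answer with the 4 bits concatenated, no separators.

1000

s1 (pos 1,3,5,7,9,11,13,15): 0⊕0⊕0⊕0⊕0⊕1⊕1⊕0 = 0
s2 (pos 2,3,6,7,10,11,14,15): 1⊕0⊕1⊕0⊕1⊕1⊕0⊕0 = 0
s4 (pos 4,5,6,7,12,13,14,15): 1⊕0⊕1⊕0⊕1⊕1⊕0⊕0 = 0
s8 (pos 8,9,10,11,12,13,14,15): 1⊕0⊕1⊕1⊕1⊕1⊕0⊕0 = 1
Syndrome s8…s1 = 1000 → error at position 8.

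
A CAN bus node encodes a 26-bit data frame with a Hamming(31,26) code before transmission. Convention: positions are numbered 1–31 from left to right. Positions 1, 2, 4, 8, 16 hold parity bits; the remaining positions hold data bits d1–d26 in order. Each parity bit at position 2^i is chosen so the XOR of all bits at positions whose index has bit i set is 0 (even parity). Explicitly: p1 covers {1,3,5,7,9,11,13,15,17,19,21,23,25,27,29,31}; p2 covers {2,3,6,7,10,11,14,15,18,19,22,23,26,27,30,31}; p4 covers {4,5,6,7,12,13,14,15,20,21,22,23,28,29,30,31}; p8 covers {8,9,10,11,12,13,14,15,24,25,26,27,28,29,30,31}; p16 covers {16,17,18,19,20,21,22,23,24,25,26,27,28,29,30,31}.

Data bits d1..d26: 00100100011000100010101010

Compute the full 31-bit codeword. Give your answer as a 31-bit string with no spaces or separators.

Place data at non-parity positions: p1 p2 0 p4 0 1 0 p8 0 1 0 0 0 1 1 p16 0 0 0 1 0 0 0 1 0 1 0 1 0 1 0
p1 (pos 1,3,5,7,9,11,13,15,17,19,21,23,25,27,29,31): XOR of data positions = 0⊕0⊕0⊕0⊕0⊕0⊕1⊕0⊕0⊕0⊕0⊕0⊕0⊕0⊕0 = 1
p2 (pos 2,3,6,7,10,11,14,15,18,19,22,23,26,27,30,31): XOR of data positions = 0⊕1⊕0⊕1⊕0⊕1⊕1⊕0⊕0⊕0⊕0⊕1⊕0⊕1⊕0 = 0
p4 (pos 4,5,6,7,12,13,14,15,20,21,22,23,28,29,30,31): XOR of data positions = 0⊕1⊕0⊕0⊕0⊕1⊕1⊕1⊕0⊕0⊕0⊕1⊕0⊕1⊕0 = 0
p8 (pos 8,9,10,11,12,13,14,15,24,25,26,27,28,29,30,31): XOR of data positions = 0⊕1⊕0⊕0⊕0⊕1⊕1⊕1⊕0⊕1⊕0⊕1⊕0⊕1⊕0 = 1
p16 (pos 16,17,18,19,20,21,22,23,24,25,26,27,28,29,30,31): XOR of data positions = 0⊕0⊕0⊕1⊕0⊕0⊕0⊕1⊕0⊕1⊕0⊕1⊕0⊕1⊕0 = 1
Codeword: 1000010101000111000100010101010

1000010101000111000100010101010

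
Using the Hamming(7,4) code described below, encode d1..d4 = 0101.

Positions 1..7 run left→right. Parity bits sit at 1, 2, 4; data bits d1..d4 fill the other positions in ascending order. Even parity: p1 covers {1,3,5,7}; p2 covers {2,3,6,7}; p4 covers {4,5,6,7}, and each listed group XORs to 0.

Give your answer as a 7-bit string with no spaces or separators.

0100101

Place data at non-parity positions: p1 p2 0 p4 1 0 1
p1 (pos 1,3,5,7): XOR of data positions = 0⊕1⊕1 = 0
p2 (pos 2,3,6,7): XOR of data positions = 0⊕0⊕1 = 1
p4 (pos 4,5,6,7): XOR of data positions = 1⊕0⊕1 = 0
Codeword: 0100101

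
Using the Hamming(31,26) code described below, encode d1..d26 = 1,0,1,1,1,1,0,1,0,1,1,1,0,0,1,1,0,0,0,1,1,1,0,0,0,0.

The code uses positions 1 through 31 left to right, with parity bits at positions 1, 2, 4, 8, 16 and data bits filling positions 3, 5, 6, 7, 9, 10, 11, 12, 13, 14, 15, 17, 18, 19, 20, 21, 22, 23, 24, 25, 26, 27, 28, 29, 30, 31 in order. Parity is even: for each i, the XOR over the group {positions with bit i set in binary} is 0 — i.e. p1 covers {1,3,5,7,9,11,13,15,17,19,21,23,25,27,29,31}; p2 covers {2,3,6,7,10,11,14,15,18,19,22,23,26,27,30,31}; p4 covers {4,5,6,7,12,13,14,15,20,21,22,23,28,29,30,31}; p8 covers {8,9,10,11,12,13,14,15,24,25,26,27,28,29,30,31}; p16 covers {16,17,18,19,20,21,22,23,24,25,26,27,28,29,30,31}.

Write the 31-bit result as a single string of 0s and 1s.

0011011011010110100110001110000

Place data at non-parity positions: p1 p2 1 p4 0 1 1 p8 1 1 0 1 0 1 1 p16 1 0 0 1 1 0 0 0 1 1 1 0 0 0 0
p1 (pos 1,3,5,7,9,11,13,15,17,19,21,23,25,27,29,31): XOR of data positions = 1⊕0⊕1⊕1⊕0⊕0⊕1⊕1⊕0⊕1⊕0⊕1⊕1⊕0⊕0 = 0
p2 (pos 2,3,6,7,10,11,14,15,18,19,22,23,26,27,30,31): XOR of data positions = 1⊕1⊕1⊕1⊕0⊕1⊕1⊕0⊕0⊕0⊕0⊕1⊕1⊕0⊕0 = 0
p4 (pos 4,5,6,7,12,13,14,15,20,21,22,23,28,29,30,31): XOR of data positions = 0⊕1⊕1⊕1⊕0⊕1⊕1⊕1⊕1⊕0⊕0⊕0⊕0⊕0⊕0 = 1
p8 (pos 8,9,10,11,12,13,14,15,24,25,26,27,28,29,30,31): XOR of data positions = 1⊕1⊕0⊕1⊕0⊕1⊕1⊕0⊕1⊕1⊕1⊕0⊕0⊕0⊕0 = 0
p16 (pos 16,17,18,19,20,21,22,23,24,25,26,27,28,29,30,31): XOR of data positions = 1⊕0⊕0⊕1⊕1⊕0⊕0⊕0⊕1⊕1⊕1⊕0⊕0⊕0⊕0 = 0
Codeword: 0011011011010110100110001110000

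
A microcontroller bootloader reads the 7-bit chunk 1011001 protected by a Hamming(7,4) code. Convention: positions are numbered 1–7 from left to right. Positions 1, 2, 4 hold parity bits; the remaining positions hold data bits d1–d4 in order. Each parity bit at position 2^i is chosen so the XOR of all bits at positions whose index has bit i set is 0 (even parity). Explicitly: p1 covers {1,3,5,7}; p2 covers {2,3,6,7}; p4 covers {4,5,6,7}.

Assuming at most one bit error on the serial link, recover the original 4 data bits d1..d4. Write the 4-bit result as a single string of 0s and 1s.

s1 (pos 1,3,5,7): 1⊕1⊕0⊕1 = 1
s2 (pos 2,3,6,7): 0⊕1⊕0⊕1 = 0
s4 (pos 4,5,6,7): 1⊕0⊕0⊕1 = 0
Syndrome s4…s1 = 001 → error at position 1.
Flip position 1: 1011001 → 0011001
Read data bits from positions 3,5,6,7: 1001

1001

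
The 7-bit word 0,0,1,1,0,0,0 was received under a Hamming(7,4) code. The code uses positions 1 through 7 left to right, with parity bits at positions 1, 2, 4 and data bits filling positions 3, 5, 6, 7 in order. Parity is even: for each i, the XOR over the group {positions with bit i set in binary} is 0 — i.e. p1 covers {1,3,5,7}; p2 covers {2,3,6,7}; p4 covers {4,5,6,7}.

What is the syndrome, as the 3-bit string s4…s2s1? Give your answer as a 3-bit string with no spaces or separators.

111

s1 (pos 1,3,5,7): 0⊕1⊕0⊕0 = 1
s2 (pos 2,3,6,7): 0⊕1⊕0⊕0 = 1
s4 (pos 4,5,6,7): 1⊕0⊕0⊕0 = 1
Syndrome s4…s1 = 111 → error at position 7.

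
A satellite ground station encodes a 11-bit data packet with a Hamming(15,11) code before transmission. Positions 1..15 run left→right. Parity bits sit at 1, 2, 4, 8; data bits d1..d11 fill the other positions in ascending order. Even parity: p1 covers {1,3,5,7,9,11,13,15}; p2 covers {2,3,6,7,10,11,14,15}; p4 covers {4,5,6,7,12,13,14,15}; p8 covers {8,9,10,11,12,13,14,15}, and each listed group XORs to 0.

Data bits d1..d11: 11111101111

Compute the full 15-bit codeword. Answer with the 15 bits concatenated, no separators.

001111101101111

Place data at non-parity positions: p1 p2 1 p4 1 1 1 p8 1 1 0 1 1 1 1
p1 (pos 1,3,5,7,9,11,13,15): XOR of data positions = 1⊕1⊕1⊕1⊕0⊕1⊕1 = 0
p2 (pos 2,3,6,7,10,11,14,15): XOR of data positions = 1⊕1⊕1⊕1⊕0⊕1⊕1 = 0
p4 (pos 4,5,6,7,12,13,14,15): XOR of data positions = 1⊕1⊕1⊕1⊕1⊕1⊕1 = 1
p8 (pos 8,9,10,11,12,13,14,15): XOR of data positions = 1⊕1⊕0⊕1⊕1⊕1⊕1 = 0
Codeword: 001111101101111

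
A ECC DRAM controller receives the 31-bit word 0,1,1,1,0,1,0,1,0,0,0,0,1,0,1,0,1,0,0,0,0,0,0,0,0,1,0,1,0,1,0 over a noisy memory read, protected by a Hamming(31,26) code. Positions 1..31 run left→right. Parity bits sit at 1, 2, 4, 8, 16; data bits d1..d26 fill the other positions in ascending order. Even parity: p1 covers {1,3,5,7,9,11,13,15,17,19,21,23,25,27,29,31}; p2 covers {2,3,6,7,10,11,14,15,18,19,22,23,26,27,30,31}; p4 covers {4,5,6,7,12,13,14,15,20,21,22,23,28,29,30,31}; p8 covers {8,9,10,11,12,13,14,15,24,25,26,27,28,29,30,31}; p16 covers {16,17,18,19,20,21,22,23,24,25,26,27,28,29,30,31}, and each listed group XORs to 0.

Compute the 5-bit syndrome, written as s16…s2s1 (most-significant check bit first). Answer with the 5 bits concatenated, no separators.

s1 (pos 1,3,5,7,9,11,13,15,17,19,21,23,25,27,29,31): 0⊕1⊕0⊕0⊕0⊕0⊕1⊕1⊕1⊕0⊕0⊕0⊕0⊕0⊕0⊕0 = 0
s2 (pos 2,3,6,7,10,11,14,15,18,19,22,23,26,27,30,31): 1⊕1⊕1⊕0⊕0⊕0⊕0⊕1⊕0⊕0⊕0⊕0⊕1⊕0⊕1⊕0 = 0
s4 (pos 4,5,6,7,12,13,14,15,20,21,22,23,28,29,30,31): 1⊕0⊕1⊕0⊕0⊕1⊕0⊕1⊕0⊕0⊕0⊕0⊕1⊕0⊕1⊕0 = 0
s8 (pos 8,9,10,11,12,13,14,15,24,25,26,27,28,29,30,31): 1⊕0⊕0⊕0⊕0⊕1⊕0⊕1⊕0⊕0⊕1⊕0⊕1⊕0⊕1⊕0 = 0
s16 (pos 16,17,18,19,20,21,22,23,24,25,26,27,28,29,30,31): 0⊕1⊕0⊕0⊕0⊕0⊕0⊕0⊕0⊕0⊕1⊕0⊕1⊕0⊕1⊕0 = 0
Syndrome s16…s1 = 00000 → no error.

00000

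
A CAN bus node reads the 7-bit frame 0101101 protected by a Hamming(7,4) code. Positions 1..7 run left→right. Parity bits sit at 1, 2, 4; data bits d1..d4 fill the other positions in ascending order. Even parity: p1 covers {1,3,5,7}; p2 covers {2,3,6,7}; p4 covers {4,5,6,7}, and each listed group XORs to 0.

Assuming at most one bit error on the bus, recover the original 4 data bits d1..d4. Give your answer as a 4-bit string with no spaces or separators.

0101

s1 (pos 1,3,5,7): 0⊕0⊕1⊕1 = 0
s2 (pos 2,3,6,7): 1⊕0⊕0⊕1 = 0
s4 (pos 4,5,6,7): 1⊕1⊕0⊕1 = 1
Syndrome s4…s1 = 100 → error at position 4.
Flip position 4: 0101101 → 0100101
Read data bits from positions 3,5,6,7: 0101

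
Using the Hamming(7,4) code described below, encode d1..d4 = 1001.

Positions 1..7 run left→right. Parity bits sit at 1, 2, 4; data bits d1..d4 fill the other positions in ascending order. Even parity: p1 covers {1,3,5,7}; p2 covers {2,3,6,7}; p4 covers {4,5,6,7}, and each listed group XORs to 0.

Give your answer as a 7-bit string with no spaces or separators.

Place data at non-parity positions: p1 p2 1 p4 0 0 1
p1 (pos 1,3,5,7): XOR of data positions = 1⊕0⊕1 = 0
p2 (pos 2,3,6,7): XOR of data positions = 1⊕0⊕1 = 0
p4 (pos 4,5,6,7): XOR of data positions = 0⊕0⊕1 = 1
Codeword: 0011001

0011001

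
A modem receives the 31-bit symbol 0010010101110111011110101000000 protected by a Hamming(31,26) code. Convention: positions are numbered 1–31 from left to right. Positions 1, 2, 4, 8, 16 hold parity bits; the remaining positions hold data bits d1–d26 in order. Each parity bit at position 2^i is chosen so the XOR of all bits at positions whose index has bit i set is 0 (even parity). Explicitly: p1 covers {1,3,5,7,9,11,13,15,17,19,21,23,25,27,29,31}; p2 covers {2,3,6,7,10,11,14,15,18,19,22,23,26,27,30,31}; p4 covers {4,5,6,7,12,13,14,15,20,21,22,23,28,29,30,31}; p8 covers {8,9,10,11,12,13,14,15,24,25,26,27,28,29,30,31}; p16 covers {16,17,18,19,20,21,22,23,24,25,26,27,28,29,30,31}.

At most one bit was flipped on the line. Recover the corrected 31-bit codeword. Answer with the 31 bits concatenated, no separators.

s1 (pos 1,3,5,7,9,11,13,15,17,19,21,23,25,27,29,31): 0⊕1⊕0⊕0⊕0⊕1⊕0⊕1⊕0⊕1⊕1⊕1⊕1⊕0⊕0⊕0 = 1
s2 (pos 2,3,6,7,10,11,14,15,18,19,22,23,26,27,30,31): 0⊕1⊕1⊕0⊕1⊕1⊕1⊕1⊕1⊕1⊕0⊕1⊕0⊕0⊕0⊕0 = 1
s4 (pos 4,5,6,7,12,13,14,15,20,21,22,23,28,29,30,31): 0⊕0⊕1⊕0⊕1⊕0⊕1⊕1⊕1⊕1⊕0⊕1⊕0⊕0⊕0⊕0 = 1
s8 (pos 8,9,10,11,12,13,14,15,24,25,26,27,28,29,30,31): 1⊕0⊕1⊕1⊕1⊕0⊕1⊕1⊕0⊕1⊕0⊕0⊕0⊕0⊕0⊕0 = 1
s16 (pos 16,17,18,19,20,21,22,23,24,25,26,27,28,29,30,31): 1⊕0⊕1⊕1⊕1⊕1⊕0⊕1⊕0⊕1⊕0⊕0⊕0⊕0⊕0⊕0 = 1
Syndrome s16…s1 = 11111 → error at position 31.
Flip position 31: 0010010101110111011110101000000 → 0010010101110111011110101000001

0010010101110111011110101000001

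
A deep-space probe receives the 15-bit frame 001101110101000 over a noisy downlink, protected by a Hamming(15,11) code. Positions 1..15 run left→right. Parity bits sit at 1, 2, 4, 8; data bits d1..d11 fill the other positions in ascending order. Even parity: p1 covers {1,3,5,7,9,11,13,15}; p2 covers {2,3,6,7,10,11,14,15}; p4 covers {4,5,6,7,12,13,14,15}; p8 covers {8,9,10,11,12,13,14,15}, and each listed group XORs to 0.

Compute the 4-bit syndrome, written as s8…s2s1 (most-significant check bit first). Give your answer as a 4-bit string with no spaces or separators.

s1 (pos 1,3,5,7,9,11,13,15): 0⊕1⊕0⊕1⊕0⊕0⊕0⊕0 = 0
s2 (pos 2,3,6,7,10,11,14,15): 0⊕1⊕1⊕1⊕1⊕0⊕0⊕0 = 0
s4 (pos 4,5,6,7,12,13,14,15): 1⊕0⊕1⊕1⊕1⊕0⊕0⊕0 = 0
s8 (pos 8,9,10,11,12,13,14,15): 1⊕0⊕1⊕0⊕1⊕0⊕0⊕0 = 1
Syndrome s8…s1 = 1000 → error at position 8.

1000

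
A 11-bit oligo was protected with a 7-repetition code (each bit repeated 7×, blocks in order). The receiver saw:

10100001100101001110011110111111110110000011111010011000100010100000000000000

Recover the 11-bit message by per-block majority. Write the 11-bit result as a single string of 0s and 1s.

01011010000

Block 1 (1010000): 2 ones → 0
Block 2 (1100101): 4 ones → 1
Block 3 (0011100): 3 ones → 0
Block 4 (1111011): 6 ones → 1
Block 5 (1111110): 6 ones → 1
Block 6 (1100000): 2 ones → 0
Block 7 (1111101): 6 ones → 1
Block 8 (0011000): 2 ones → 0
Block 9 (1000101): 3 ones → 0
Block 10 (0000000): 0 ones → 0
Block 11 (0000000): 0 ones → 0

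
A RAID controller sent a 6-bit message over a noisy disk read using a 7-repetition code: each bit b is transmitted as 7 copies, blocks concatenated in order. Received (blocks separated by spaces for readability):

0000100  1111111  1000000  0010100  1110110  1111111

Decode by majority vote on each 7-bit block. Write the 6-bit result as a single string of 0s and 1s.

Block 1 (0000100): 1 one → 0
Block 2 (1111111): 7 ones → 1
Block 3 (1000000): 1 one → 0
Block 4 (0010100): 2 ones → 0
Block 5 (1110110): 5 ones → 1
Block 6 (1111111): 7 ones → 1

010011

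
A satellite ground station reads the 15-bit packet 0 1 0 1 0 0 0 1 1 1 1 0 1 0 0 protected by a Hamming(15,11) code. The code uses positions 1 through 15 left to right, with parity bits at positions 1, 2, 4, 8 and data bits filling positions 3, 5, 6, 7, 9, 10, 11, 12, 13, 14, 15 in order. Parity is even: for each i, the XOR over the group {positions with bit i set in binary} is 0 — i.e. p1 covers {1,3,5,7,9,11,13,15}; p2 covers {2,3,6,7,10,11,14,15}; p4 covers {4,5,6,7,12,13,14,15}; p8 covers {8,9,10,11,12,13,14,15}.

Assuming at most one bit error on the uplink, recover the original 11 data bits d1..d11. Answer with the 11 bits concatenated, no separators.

00001100100

s1 (pos 1,3,5,7,9,11,13,15): 0⊕0⊕0⊕0⊕1⊕1⊕1⊕0 = 1
s2 (pos 2,3,6,7,10,11,14,15): 1⊕0⊕0⊕0⊕1⊕1⊕0⊕0 = 1
s4 (pos 4,5,6,7,12,13,14,15): 1⊕0⊕0⊕0⊕0⊕1⊕0⊕0 = 0
s8 (pos 8,9,10,11,12,13,14,15): 1⊕1⊕1⊕1⊕0⊕1⊕0⊕0 = 1
Syndrome s8…s1 = 1011 → error at position 11.
Flip position 11: 010100011110100 → 010100011100100
Read data bits from positions 3,5,6,7,9,10,11,12,13,14,15: 00001100100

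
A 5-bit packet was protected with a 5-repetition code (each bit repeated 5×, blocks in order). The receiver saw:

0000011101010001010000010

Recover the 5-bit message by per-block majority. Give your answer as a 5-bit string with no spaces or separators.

01000

Block 1 (00000): 0 ones → 0
Block 2 (11101): 4 ones → 1
Block 3 (01000): 1 one → 0
Block 4 (10100): 2 ones → 0
Block 5 (00010): 1 one → 0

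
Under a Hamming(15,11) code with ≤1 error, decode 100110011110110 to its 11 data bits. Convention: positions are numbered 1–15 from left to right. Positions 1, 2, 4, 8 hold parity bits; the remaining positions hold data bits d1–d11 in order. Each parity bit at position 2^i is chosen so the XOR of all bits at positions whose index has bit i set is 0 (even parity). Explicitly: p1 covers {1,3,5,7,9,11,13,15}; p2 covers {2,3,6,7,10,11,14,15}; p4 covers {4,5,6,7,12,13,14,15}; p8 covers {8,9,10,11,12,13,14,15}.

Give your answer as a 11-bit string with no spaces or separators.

11001110110

s1 (pos 1,3,5,7,9,11,13,15): 1⊕0⊕1⊕0⊕1⊕1⊕1⊕0 = 1
s2 (pos 2,3,6,7,10,11,14,15): 0⊕0⊕0⊕0⊕1⊕1⊕1⊕0 = 1
s4 (pos 4,5,6,7,12,13,14,15): 1⊕1⊕0⊕0⊕0⊕1⊕1⊕0 = 0
s8 (pos 8,9,10,11,12,13,14,15): 1⊕1⊕1⊕1⊕0⊕1⊕1⊕0 = 0
Syndrome s8…s1 = 0011 → error at position 3.
Flip position 3: 100110011110110 → 101110011110110
Read data bits from positions 3,5,6,7,9,10,11,12,13,14,15: 11001110110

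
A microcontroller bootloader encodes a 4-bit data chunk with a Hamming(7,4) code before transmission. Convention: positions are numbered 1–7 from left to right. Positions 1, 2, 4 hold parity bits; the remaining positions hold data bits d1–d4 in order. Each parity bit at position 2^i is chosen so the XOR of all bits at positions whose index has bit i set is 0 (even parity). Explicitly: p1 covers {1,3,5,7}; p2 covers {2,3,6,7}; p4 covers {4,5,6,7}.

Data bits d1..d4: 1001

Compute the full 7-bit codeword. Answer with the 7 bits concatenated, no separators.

Place data at non-parity positions: p1 p2 1 p4 0 0 1
p1 (pos 1,3,5,7): XOR of data positions = 1⊕0⊕1 = 0
p2 (pos 2,3,6,7): XOR of data positions = 1⊕0⊕1 = 0
p4 (pos 4,5,6,7): XOR of data positions = 0⊕0⊕1 = 1
Codeword: 0011001

0011001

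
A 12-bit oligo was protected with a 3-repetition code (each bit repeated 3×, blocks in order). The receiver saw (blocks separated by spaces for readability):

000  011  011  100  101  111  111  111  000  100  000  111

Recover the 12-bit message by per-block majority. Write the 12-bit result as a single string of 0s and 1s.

Block 1 (000): 0 ones → 0
Block 2 (011): 2 ones → 1
Block 3 (011): 2 ones → 1
Block 4 (100): 1 one → 0
Block 5 (101): 2 ones → 1
Block 6 (111): 3 ones → 1
Block 7 (111): 3 ones → 1
Block 8 (111): 3 ones → 1
Block 9 (000): 0 ones → 0
Block 10 (100): 1 one → 0
Block 11 (000): 0 ones → 0
Block 12 (111): 3 ones → 1

011011110001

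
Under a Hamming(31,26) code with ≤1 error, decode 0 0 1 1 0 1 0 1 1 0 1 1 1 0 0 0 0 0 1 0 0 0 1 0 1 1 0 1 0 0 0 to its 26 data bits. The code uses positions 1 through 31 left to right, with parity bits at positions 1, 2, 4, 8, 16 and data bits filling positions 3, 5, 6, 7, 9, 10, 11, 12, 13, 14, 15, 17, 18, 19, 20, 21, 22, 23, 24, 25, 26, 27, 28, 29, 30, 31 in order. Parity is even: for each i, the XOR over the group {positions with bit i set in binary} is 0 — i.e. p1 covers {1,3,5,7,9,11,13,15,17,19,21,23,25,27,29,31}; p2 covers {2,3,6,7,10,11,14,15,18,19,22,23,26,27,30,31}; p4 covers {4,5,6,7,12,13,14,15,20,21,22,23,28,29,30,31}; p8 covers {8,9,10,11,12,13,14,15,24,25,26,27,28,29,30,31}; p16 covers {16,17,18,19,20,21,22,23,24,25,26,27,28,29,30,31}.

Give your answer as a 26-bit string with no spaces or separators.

10101011100101000101101000

s1 (pos 1,3,5,7,9,11,13,15,17,19,21,23,25,27,29,31): 0⊕1⊕0⊕0⊕1⊕1⊕1⊕0⊕0⊕1⊕0⊕1⊕1⊕0⊕0⊕0 = 1
s2 (pos 2,3,6,7,10,11,14,15,18,19,22,23,26,27,30,31): 0⊕1⊕1⊕0⊕0⊕1⊕0⊕0⊕0⊕1⊕0⊕1⊕1⊕0⊕0⊕0 = 0
s4 (pos 4,5,6,7,12,13,14,15,20,21,22,23,28,29,30,31): 1⊕0⊕1⊕0⊕1⊕1⊕0⊕0⊕0⊕0⊕0⊕1⊕1⊕0⊕0⊕0 = 0
s8 (pos 8,9,10,11,12,13,14,15,24,25,26,27,28,29,30,31): 1⊕1⊕0⊕1⊕1⊕1⊕0⊕0⊕0⊕1⊕1⊕0⊕1⊕0⊕0⊕0 = 0
s16 (pos 16,17,18,19,20,21,22,23,24,25,26,27,28,29,30,31): 0⊕0⊕0⊕1⊕0⊕0⊕0⊕1⊕0⊕1⊕1⊕0⊕1⊕0⊕0⊕0 = 1
Syndrome s16…s1 = 10001 → error at position 17.
Flip position 17: 0011010110111000001000101101000 → 0011010110111000101000101101000
Read data bits from positions 3,5,6,7,9,10,11,12,13,14,15,17,18,19,20,21,22,23,24,25,26,27,28,29,30,31: 10101011100101000101101000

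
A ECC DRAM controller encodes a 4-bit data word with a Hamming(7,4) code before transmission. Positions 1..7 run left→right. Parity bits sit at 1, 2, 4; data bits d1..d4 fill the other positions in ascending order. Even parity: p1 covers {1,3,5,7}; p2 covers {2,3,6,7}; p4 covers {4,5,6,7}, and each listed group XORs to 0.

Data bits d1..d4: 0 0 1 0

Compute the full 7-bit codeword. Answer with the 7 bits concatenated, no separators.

Place data at non-parity positions: p1 p2 0 p4 0 1 0
p1 (pos 1,3,5,7): XOR of data positions = 0⊕0⊕0 = 0
p2 (pos 2,3,6,7): XOR of data positions = 0⊕1⊕0 = 1
p4 (pos 4,5,6,7): XOR of data positions = 0⊕1⊕0 = 1
Codeword: 0101010

0101010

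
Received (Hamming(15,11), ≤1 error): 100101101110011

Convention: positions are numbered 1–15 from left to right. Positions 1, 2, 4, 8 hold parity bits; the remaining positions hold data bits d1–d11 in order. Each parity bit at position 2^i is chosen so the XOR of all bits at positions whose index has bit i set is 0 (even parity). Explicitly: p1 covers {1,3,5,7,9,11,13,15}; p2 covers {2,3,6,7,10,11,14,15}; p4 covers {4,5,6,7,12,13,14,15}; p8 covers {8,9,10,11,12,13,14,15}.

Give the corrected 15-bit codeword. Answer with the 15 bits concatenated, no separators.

s1 (pos 1,3,5,7,9,11,13,15): 1⊕0⊕0⊕1⊕1⊕1⊕0⊕1 = 1
s2 (pos 2,3,6,7,10,11,14,15): 0⊕0⊕1⊕1⊕1⊕1⊕1⊕1 = 0
s4 (pos 4,5,6,7,12,13,14,15): 1⊕0⊕1⊕1⊕0⊕0⊕1⊕1 = 1
s8 (pos 8,9,10,11,12,13,14,15): 0⊕1⊕1⊕1⊕0⊕0⊕1⊕1 = 1
Syndrome s8…s1 = 1101 → error at position 13.
Flip position 13: 100101101110011 → 100101101110111

100101101110111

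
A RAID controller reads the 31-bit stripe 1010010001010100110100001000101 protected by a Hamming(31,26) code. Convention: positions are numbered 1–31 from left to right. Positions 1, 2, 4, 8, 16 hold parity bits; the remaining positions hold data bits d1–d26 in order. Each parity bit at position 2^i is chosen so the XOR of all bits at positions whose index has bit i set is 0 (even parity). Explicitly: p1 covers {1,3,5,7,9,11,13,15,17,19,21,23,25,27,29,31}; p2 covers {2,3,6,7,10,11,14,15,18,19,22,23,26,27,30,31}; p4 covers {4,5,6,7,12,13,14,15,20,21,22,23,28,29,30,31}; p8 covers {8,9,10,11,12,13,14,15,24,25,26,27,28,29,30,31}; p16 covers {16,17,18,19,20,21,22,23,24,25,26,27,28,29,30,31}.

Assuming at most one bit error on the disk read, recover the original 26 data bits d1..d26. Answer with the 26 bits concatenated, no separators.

s1 (pos 1,3,5,7,9,11,13,15,17,19,21,23,25,27,29,31): 1⊕1⊕0⊕0⊕0⊕0⊕0⊕0⊕1⊕0⊕0⊕0⊕1⊕0⊕1⊕1 = 0
s2 (pos 2,3,6,7,10,11,14,15,18,19,22,23,26,27,30,31): 0⊕1⊕1⊕0⊕1⊕0⊕1⊕0⊕1⊕0⊕0⊕0⊕0⊕0⊕0⊕1 = 0
s4 (pos 4,5,6,7,12,13,14,15,20,21,22,23,28,29,30,31): 0⊕0⊕1⊕0⊕1⊕0⊕1⊕0⊕1⊕0⊕0⊕0⊕0⊕1⊕0⊕1 = 0
s8 (pos 8,9,10,11,12,13,14,15,24,25,26,27,28,29,30,31): 0⊕0⊕1⊕0⊕1⊕0⊕1⊕0⊕0⊕1⊕0⊕0⊕0⊕1⊕0⊕1 = 0
s16 (pos 16,17,18,19,20,21,22,23,24,25,26,27,28,29,30,31): 0⊕1⊕1⊕0⊕1⊕0⊕0⊕0⊕0⊕1⊕0⊕0⊕0⊕1⊕0⊕1 = 0
Syndrome s16…s1 = 00000 → no error.
Read data bits from positions 3,5,6,7,9,10,11,12,13,14,15,17,18,19,20,21,22,23,24,25,26,27,28,29,30,31: 10100101010110100001000101

10100101010110100001000101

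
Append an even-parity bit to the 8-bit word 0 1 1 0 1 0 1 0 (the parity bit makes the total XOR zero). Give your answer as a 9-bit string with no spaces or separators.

011010100

XOR of the 8 data bits: 0⊕1⊕1⊕0⊕1⊕0⊕1⊕0 = 0
Parity bit = 0 (so all 9 bits XOR to 0).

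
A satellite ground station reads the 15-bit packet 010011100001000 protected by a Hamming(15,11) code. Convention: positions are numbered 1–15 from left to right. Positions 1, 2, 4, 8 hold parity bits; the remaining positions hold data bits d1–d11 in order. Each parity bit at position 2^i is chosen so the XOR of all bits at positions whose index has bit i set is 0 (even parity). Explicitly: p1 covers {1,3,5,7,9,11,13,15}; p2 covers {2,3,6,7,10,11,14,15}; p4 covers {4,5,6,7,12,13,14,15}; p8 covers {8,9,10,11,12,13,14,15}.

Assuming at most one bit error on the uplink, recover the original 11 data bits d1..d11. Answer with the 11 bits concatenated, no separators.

01110101000

s1 (pos 1,3,5,7,9,11,13,15): 0⊕0⊕1⊕1⊕0⊕0⊕0⊕0 = 0
s2 (pos 2,3,6,7,10,11,14,15): 1⊕0⊕1⊕1⊕0⊕0⊕0⊕0 = 1
s4 (pos 4,5,6,7,12,13,14,15): 0⊕1⊕1⊕1⊕1⊕0⊕0⊕0 = 0
s8 (pos 8,9,10,11,12,13,14,15): 0⊕0⊕0⊕0⊕1⊕0⊕0⊕0 = 1
Syndrome s8…s1 = 1010 → error at position 10.
Flip position 10: 010011100001000 → 010011100101000
Read data bits from positions 3,5,6,7,9,10,11,12,13,14,15: 01110101000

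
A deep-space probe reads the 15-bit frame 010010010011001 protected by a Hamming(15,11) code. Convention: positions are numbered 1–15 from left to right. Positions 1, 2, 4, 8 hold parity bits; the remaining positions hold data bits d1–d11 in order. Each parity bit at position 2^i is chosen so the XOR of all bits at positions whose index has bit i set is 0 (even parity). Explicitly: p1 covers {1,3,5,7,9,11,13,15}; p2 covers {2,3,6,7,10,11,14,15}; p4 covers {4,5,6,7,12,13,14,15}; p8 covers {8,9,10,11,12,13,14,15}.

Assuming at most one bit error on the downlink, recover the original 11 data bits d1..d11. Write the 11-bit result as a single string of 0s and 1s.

01010011001

s1 (pos 1,3,5,7,9,11,13,15): 0⊕0⊕1⊕0⊕0⊕1⊕0⊕1 = 1
s2 (pos 2,3,6,7,10,11,14,15): 1⊕0⊕0⊕0⊕0⊕1⊕0⊕1 = 1
s4 (pos 4,5,6,7,12,13,14,15): 0⊕1⊕0⊕0⊕1⊕0⊕0⊕1 = 1
s8 (pos 8,9,10,11,12,13,14,15): 1⊕0⊕0⊕1⊕1⊕0⊕0⊕1 = 0
Syndrome s8…s1 = 0111 → error at position 7.
Flip position 7: 010010010011001 → 010010110011001
Read data bits from positions 3,5,6,7,9,10,11,12,13,14,15: 01010011001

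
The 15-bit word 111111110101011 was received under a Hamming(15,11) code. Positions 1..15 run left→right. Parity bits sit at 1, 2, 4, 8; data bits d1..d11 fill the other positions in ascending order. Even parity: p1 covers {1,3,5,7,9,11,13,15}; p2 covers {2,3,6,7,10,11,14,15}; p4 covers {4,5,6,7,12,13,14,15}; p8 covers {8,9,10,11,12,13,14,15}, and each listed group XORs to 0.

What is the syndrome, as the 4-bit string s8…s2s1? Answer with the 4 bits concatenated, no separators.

s1 (pos 1,3,5,7,9,11,13,15): 1⊕1⊕1⊕1⊕0⊕0⊕0⊕1 = 1
s2 (pos 2,3,6,7,10,11,14,15): 1⊕1⊕1⊕1⊕1⊕0⊕1⊕1 = 1
s4 (pos 4,5,6,7,12,13,14,15): 1⊕1⊕1⊕1⊕1⊕0⊕1⊕1 = 1
s8 (pos 8,9,10,11,12,13,14,15): 1⊕0⊕1⊕0⊕1⊕0⊕1⊕1 = 1
Syndrome s8…s1 = 1111 → error at position 15.

1111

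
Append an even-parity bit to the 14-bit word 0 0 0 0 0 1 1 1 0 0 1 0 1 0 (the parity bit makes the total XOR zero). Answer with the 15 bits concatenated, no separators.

XOR of the 14 data bits: 0⊕0⊕0⊕0⊕0⊕1⊕1⊕1⊕0⊕0⊕1⊕0⊕1⊕0 = 1
Parity bit = 1 (so all 15 bits XOR to 0).

000001110010101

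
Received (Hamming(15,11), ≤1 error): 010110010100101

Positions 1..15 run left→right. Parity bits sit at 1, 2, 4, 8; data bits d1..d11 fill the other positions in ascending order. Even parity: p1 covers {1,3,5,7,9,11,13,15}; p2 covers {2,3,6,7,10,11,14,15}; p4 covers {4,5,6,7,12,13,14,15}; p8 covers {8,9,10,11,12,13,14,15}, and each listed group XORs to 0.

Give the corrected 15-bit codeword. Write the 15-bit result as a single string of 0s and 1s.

s1 (pos 1,3,5,7,9,11,13,15): 0⊕0⊕1⊕0⊕0⊕0⊕1⊕1 = 1
s2 (pos 2,3,6,7,10,11,14,15): 1⊕0⊕0⊕0⊕1⊕0⊕0⊕1 = 1
s4 (pos 4,5,6,7,12,13,14,15): 1⊕1⊕0⊕0⊕0⊕1⊕0⊕1 = 0
s8 (pos 8,9,10,11,12,13,14,15): 1⊕0⊕1⊕0⊕0⊕1⊕0⊕1 = 0
Syndrome s8…s1 = 0011 → error at position 3.
Flip position 3: 010110010100101 → 011110010100101

011110010100101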